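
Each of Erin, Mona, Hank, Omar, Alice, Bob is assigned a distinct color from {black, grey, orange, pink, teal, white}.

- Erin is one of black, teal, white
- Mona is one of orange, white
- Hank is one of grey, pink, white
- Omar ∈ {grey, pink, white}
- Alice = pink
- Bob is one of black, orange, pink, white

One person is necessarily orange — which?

Mona

Alice must be pink (only option left). Strike pink from Hank, Omar, Bob.
Among the 5 still-open variables, teal fits only Erin (and all 5 values in {black, grey, orange, teal, white} must be used), so Erin = teal.
The 4 still-open variables together cover exactly {black, grey, orange, white} — 4 values for 4 variables — and black appears only in Bob's list, so Bob = black.
The 3 still-open variables together cover exactly {grey, orange, white} — 3 values for 3 variables — and orange appears only in Mona's list, so Mona = orange.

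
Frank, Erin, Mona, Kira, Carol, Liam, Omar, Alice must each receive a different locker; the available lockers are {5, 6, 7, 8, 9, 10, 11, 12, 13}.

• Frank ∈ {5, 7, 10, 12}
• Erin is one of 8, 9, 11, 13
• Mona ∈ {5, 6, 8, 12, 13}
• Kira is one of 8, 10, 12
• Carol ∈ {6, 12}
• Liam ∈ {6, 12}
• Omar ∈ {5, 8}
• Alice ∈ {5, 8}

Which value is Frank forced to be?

7

Carol and Liam share exactly the 2 values {6, 12}; by pigeonhole those values go to them, so strike 6, 12 from Frank, Mona, Kira.
Omar and Alice share exactly the 2 values {5, 8}; by pigeonhole those values go to them, so strike 5, 8 from Frank, Erin, Mona, Kira.
Mona has just one choice, so Mona = 13. Remove 13 from Erin.
Kira must be 10 (only option left). Eliminate 10 elsewhere: Frank.
So Frank = 7.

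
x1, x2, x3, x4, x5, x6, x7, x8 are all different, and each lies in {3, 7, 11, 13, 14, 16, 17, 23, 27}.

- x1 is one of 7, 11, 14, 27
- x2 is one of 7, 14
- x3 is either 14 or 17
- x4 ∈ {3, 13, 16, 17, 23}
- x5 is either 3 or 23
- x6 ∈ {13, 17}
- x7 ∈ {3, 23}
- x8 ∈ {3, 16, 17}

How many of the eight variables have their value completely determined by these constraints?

2

x5 and x7 share exactly the 2 values {3, 23}; by pigeonhole those values go to them, so strike 3, 23 from x4, x8.
The 3 variables x4, x6, x8 are confined to {13, 16, 17}, which locks those values in; drop them from x3.
x3 has just one choice, so x3 = 14. Strike 14 from x1, x2.
x2 has just one choice, so x2 = 7. Strike 7 from x1.
Determined: x2=7, x3=14. The other variables each still have more than one consistent value. That makes 2.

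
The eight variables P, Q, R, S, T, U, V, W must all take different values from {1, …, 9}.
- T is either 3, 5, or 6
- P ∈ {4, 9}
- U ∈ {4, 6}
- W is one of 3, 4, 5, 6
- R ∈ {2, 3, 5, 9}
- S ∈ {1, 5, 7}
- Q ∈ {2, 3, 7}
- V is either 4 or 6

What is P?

The 8 variables draw from only 8 values {1, 2, 3, 4, 5, 6, 7, 9}, so each is used; only S can be 1, hence S = 1.
Among the 7 still-open variables, 7 fits only Q (and all 7 values in {2, 3, 4, 5, 6, 7, 9} must be used), so Q = 7.
The 6 still-open variables together cover exactly {2, 3, 4, 5, 6, 9} — 6 values for 6 variables — and 2 appears only in R's list, so R = 2.
The 5 still-open variables together cover exactly {3, 4, 5, 6, 9} — 5 values for 5 variables — and 9 appears only in P's list, so P = 9.

9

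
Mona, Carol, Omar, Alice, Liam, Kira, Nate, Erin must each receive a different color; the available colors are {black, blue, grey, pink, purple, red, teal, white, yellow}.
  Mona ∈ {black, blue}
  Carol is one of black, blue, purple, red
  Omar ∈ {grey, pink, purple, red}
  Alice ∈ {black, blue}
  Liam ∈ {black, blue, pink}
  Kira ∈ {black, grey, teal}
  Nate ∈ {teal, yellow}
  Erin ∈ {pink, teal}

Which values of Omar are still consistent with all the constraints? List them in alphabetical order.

The 8 variables together cover exactly {black, blue, grey, pink, purple, red, teal, yellow} — 8 values for 8 variables — and yellow appears only in Nate's list, so Nate = yellow.
The 2 variables Mona and Alice are confined to {black, blue}, which locks those values in; drop them from Carol, Liam, Kira.
Liam must be pink (only option left). Eliminate pink elsewhere: Omar, Erin.
Erin has just one choice, so Erin = teal. Remove teal from Kira.
Kira must be grey (only option left). Remove grey from Omar.
No further eliminations apply; Omar can still be any of purple, red.

purple, red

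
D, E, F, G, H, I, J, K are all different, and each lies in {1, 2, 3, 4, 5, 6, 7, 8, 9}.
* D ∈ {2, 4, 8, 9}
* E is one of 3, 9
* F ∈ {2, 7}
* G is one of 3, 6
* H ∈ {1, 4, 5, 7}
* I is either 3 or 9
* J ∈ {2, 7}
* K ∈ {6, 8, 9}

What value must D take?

4

The 2 variables E and I are confined to {3, 9}, which locks those values in; drop them from D, G, K.
G's domain is down to {6}, so G = 6. So K can't be 6.
That leaves K = 8. Remove 8 from D.
F and J between them cover only {2, 7} — a naked pair. Remove those values from D, H.
So D = 4.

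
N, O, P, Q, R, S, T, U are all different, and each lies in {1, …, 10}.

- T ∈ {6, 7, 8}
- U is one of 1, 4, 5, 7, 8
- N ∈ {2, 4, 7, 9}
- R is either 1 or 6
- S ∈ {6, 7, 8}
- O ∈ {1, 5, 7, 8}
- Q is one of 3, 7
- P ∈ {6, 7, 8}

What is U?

P, S, T between them cover only {6, 7, 8} — a naked triple. Remove those values from N, O, Q, R, U.
Q has just one choice, so Q = 3.
That leaves R = 1. Strike 1 from O, U.
O has just one choice, so O = 5. Eliminate 5 elsewhere: U.
So U = 4.

4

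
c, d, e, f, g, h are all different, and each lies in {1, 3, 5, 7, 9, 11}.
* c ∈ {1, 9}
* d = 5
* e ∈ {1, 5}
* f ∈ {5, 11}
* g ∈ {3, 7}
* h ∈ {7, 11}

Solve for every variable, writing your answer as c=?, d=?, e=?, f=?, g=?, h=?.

d must be 5 (only option left). Remove 5 from e, f.
That leaves e = 1. Strike 1 from c.
That leaves f = 11. Remove 11 from h.
h must be 7 (only option left). Strike 7 from g.
c's domain is down to {9}, so c = 9.
g's domain is down to {3}, so g = 3.

c=9, d=5, e=1, f=11, g=3, h=7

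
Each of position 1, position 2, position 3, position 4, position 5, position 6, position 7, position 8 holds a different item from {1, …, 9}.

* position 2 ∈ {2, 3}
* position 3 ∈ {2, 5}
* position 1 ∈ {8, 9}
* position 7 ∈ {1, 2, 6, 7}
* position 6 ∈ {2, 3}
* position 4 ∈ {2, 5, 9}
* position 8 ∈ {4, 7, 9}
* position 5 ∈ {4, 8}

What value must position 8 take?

7

The 2 variables position 2 and position 6 are confined to {2, 3}, which locks those values in; drop them from position 3, position 4, position 7.
position 3 has just one choice, so position 3 = 5. Strike 5 from position 4.
position 4's domain is down to {9}, so position 4 = 9. Strike 9 from position 1, position 8.
That leaves position 1 = 8. Eliminate 8 elsewhere: position 5.
position 5's domain is down to {4}, so position 5 = 4. Eliminate 4 elsewhere: position 8.
So position 8 = 7.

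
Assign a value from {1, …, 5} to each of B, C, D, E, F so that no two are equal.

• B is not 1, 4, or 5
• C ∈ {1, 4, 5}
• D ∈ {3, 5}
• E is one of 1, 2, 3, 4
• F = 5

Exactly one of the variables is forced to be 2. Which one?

B

F must be 5 (only option left). Eliminate 5 elsewhere: C, D.
D's domain is down to {3}, so D = 3. Eliminate 3 elsewhere: B, E.
So 2 goes to B.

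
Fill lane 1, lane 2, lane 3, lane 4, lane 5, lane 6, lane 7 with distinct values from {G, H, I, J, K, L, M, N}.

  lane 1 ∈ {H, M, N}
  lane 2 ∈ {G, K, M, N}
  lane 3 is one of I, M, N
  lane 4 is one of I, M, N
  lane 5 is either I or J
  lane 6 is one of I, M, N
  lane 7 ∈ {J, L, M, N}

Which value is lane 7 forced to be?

lane 3, lane 4, lane 6 share exactly the 3 values {I, M, N}; by pigeonhole those values go to them, so strike I, M, N from lane 1, lane 2, lane 5, lane 7.
lane 1 must be H (only option left).
That leaves lane 5 = J. Remove J from lane 7.
So lane 7 = L.

L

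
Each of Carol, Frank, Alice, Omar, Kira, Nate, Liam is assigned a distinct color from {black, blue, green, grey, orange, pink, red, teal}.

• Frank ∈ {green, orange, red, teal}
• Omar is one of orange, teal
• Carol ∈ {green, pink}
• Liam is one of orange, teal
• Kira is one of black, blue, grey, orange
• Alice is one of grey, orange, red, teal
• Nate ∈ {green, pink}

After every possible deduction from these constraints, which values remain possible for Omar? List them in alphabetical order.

orange, teal

The 2 variables Carol and Nate are confined to {green, pink}, which locks those values in; drop them from Frank.
The 2 variables Omar and Liam are confined to {orange, teal}, which locks those values in; drop them from Frank, Alice, Kira.
That leaves Frank = red. So Alice can't be red.
That leaves Alice = grey. Eliminate grey elsewhere: Kira.
No further eliminations apply; Omar can still be any of orange, teal.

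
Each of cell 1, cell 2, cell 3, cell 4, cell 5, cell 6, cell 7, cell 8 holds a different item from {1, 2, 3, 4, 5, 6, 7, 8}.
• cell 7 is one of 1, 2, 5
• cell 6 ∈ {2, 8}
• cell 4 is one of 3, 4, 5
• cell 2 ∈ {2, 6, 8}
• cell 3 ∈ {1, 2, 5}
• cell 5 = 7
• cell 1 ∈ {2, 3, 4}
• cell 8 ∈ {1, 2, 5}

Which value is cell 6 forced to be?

cell 5 has just one choice, so cell 5 = 7.
Among the 7 still-open variables, 6 fits only cell 2 (and all 7 values in {1, 2, 3, 4, 5, 6, 8} must be used), so cell 2 = 6.
The 6 still-open variables together cover exactly {1, 2, 3, 4, 5, 8} — 6 values for 6 variables — and 8 appears only in cell 6's list, so cell 6 = 8.

8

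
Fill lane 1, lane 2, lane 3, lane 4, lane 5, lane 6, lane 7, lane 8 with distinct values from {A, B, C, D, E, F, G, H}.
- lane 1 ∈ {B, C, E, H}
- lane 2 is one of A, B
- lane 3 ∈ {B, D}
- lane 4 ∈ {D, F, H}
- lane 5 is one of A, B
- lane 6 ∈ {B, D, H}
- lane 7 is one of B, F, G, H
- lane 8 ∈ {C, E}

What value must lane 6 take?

H

The 8 variables together cover exactly {A, B, C, D, E, F, G, H} — 8 values for 8 variables — and G appears only in lane 7's list, so lane 7 = G.
The 7 still-open variables draw from only 7 values {A, B, C, D, E, F, H}, so each is used; only lane 4 can be F, hence lane 4 = F.
The 2 variables lane 2 and lane 5 are confined to {A, B}, which locks those values in; drop them from lane 1, lane 3, lane 6.
lane 3 must be D (only option left). Strike D from lane 6.
So lane 6 = H.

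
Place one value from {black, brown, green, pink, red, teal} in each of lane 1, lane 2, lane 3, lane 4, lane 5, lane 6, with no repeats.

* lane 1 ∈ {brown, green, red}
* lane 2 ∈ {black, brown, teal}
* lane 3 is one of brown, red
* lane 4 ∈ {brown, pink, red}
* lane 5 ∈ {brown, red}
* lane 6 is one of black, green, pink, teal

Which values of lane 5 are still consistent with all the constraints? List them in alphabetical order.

lane 3 and lane 5 share exactly the 2 values {brown, red}; by pigeonhole those values go to them, so strike brown, red from lane 1, lane 2, lane 4.
lane 1 has just one choice, so lane 1 = green. Eliminate green elsewhere: lane 6.
lane 4 must be pink (only option left). So lane 6 can't be pink.
No further eliminations apply; lane 5 can still be any of brown, red.

brown, red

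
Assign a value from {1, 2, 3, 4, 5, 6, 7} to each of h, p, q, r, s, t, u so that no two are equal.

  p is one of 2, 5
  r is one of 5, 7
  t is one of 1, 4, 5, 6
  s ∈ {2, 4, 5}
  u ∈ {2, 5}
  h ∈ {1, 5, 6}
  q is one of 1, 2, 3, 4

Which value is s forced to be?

4

The 7 variables together cover exactly {1, 2, 3, 4, 5, 6, 7} — 7 values for 7 variables — and 3 appears only in q's list, so q = 3.
Among the 6 still-open variables, 7 fits only r (and all 6 values in {1, 2, 4, 5, 6, 7} must be used), so r = 7.
p and u share exactly the 2 values {2, 5}; by pigeonhole those values go to them, so strike 2, 5 from h, s, t.
So s = 4.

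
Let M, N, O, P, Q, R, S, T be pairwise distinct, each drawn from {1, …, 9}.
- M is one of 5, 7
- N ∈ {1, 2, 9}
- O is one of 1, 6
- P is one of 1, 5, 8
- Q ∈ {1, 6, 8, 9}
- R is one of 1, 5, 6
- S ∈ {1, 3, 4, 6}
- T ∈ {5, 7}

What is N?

The 2 variables M and T are confined to {5, 7}, which locks those values in; drop them from P, R.
O and R share exactly the 2 values {1, 6}; by pigeonhole those values go to them, so strike 1, 6 from N, P, Q, S.
P's domain is down to {8}, so P = 8. Remove 8 from Q.
Q has just one choice, so Q = 9. Eliminate 9 elsewhere: N.
So N = 2.

2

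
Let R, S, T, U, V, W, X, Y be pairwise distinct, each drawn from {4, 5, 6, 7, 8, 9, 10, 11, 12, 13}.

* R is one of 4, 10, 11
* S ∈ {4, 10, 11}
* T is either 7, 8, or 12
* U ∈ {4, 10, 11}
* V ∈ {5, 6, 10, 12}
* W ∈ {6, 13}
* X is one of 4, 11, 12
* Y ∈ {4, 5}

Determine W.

R, S, U between them cover only {4, 10, 11} — a naked triple. Remove those values from V, X, Y.
X must be 12 (only option left). So T, V can't be 12.
That leaves Y = 5. Eliminate 5 elsewhere: V.
That leaves V = 6. Eliminate 6 elsewhere: W.
So W = 13.

13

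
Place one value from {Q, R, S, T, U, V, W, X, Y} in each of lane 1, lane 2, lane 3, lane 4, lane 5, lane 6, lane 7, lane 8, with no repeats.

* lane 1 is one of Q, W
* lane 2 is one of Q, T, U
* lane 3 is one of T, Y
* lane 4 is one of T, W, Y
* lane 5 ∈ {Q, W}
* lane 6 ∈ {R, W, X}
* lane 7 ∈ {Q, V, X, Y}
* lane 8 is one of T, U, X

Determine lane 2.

Among the 8 variables, R fits only lane 6 (and all 8 values in {Q, R, T, U, V, W, X, Y} must be used), so lane 6 = R.
Among the 7 still-open variables, V fits only lane 7 (and all 7 values in {Q, T, U, V, W, X, Y} must be used), so lane 7 = V.
The 6 still-open variables together cover exactly {Q, T, U, W, X, Y} — 6 values for 6 variables — and X appears only in lane 8's list, so lane 8 = X.
The 5 still-open variables together cover exactly {Q, T, U, W, Y} — 5 values for 5 variables — and U appears only in lane 2's list, so lane 2 = U.

U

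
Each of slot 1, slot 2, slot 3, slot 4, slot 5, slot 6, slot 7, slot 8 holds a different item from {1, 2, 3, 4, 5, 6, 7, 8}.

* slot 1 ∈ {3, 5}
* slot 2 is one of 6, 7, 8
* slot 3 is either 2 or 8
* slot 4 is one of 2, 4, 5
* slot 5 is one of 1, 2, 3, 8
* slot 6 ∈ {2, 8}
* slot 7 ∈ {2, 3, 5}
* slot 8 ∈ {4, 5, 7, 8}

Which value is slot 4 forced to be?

4

Among the 8 variables, 1 fits only slot 5 (and all 8 values in {1, 2, 3, 4, 5, 6, 7, 8} must be used), so slot 5 = 1.
Among the 7 still-open variables, 6 fits only slot 2 (and all 7 values in {2, 3, 4, 5, 6, 7, 8} must be used), so slot 2 = 6.
The 6 still-open variables together cover exactly {2, 3, 4, 5, 7, 8} — 6 values for 6 variables — and 7 appears only in slot 8's list, so slot 8 = 7.
The 5 still-open variables draw from only 5 values {2, 3, 4, 5, 8}, so each is used; only slot 4 can be 4, hence slot 4 = 4.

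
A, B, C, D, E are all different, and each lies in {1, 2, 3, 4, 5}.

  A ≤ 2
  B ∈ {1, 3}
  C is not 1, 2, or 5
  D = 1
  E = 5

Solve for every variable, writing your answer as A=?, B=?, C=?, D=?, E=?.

D must be 1 (only option left). So A, B can't be 1.
E's domain is down to {5}, so E = 5.
That leaves A = 2.
That leaves B = 3. Remove 3 from C.
That leaves C = 4.

A=2, B=3, C=4, D=1, E=5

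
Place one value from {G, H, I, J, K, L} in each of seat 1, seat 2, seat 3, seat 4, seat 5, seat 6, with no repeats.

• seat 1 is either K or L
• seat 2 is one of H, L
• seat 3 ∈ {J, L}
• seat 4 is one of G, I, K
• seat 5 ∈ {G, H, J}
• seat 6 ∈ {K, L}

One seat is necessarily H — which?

seat 2

Among the 6 variables, I fits only seat 4 (and all 6 values in {G, H, I, J, K, L} must be used), so seat 4 = I.
The 5 still-open variables together cover exactly {G, H, J, K, L} — 5 values for 5 variables — and G appears only in seat 5's list, so seat 5 = G.
The 4 still-open variables draw from only 4 values {H, J, K, L}, so each is used; only seat 2 can be H, hence seat 2 = H.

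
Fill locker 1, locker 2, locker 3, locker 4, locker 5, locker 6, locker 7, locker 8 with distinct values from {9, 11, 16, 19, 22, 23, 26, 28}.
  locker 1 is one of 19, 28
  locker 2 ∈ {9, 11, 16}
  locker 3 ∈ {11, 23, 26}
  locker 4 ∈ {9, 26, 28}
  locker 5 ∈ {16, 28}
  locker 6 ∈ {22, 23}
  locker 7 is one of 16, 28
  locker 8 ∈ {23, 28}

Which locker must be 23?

locker 8

The 8 variables draw from only 8 values {9, 11, 16, 19, 22, 23, 26, 28}, so each is used; only locker 1 can be 19, hence locker 1 = 19.
Among the 7 still-open variables, 22 fits only locker 6 (and all 7 values in {9, 11, 16, 22, 23, 26, 28} must be used), so locker 6 = 22.
locker 5 and locker 7 share exactly the 2 values {16, 28}; by pigeonhole those values go to them, so strike 16, 28 from locker 2, locker 4, locker 8.
So 23 goes to locker 8.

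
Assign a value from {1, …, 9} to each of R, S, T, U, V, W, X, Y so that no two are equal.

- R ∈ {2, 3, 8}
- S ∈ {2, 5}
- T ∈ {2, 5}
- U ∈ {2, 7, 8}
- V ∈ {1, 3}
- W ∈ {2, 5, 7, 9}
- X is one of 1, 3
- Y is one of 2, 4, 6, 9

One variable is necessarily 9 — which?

S and T share exactly the 2 values {2, 5}; by pigeonhole those values go to them, so strike 2, 5 from R, U, W, Y.
V and X share exactly the 2 values {1, 3}; by pigeonhole those values go to them, so strike 1, 3 from R.
R's domain is down to {8}, so R = 8. Strike 8 from U.
U has just one choice, so U = 7. Eliminate 7 elsewhere: W.
So 9 goes to W.

W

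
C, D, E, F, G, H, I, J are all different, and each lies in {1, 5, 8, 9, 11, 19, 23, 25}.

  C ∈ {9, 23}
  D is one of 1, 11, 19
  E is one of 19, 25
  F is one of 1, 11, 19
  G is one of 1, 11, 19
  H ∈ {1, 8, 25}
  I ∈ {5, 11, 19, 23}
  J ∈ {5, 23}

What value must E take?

25

The 8 variables draw from only 8 values {1, 5, 8, 9, 11, 19, 23, 25}, so each is used; only H can be 8, hence H = 8.
The 7 still-open variables together cover exactly {1, 5, 9, 11, 19, 23, 25} — 7 values for 7 variables — and 9 appears only in C's list, so C = 9.
The 6 still-open variables together cover exactly {1, 5, 11, 19, 23, 25} — 6 values for 6 variables — and 25 appears only in E's list, so E = 25.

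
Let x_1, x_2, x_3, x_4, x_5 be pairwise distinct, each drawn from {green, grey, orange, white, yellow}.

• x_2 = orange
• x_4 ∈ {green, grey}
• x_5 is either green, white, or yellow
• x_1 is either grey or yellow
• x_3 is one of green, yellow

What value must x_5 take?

white

x_2's domain is down to {orange}, so x_2 = orange.
The 4 still-open variables together cover exactly {green, grey, white, yellow} — 4 values for 4 variables — and white appears only in x_5's list, so x_5 = white.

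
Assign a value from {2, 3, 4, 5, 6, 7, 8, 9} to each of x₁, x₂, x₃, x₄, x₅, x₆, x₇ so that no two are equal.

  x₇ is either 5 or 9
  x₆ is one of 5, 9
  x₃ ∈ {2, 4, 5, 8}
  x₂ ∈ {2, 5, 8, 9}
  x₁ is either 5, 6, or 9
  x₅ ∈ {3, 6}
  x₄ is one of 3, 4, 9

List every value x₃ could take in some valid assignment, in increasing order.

x₆ and x₇ between them cover only {5, 9} — a naked pair. Remove those values from x₁, x₂, x₃, x₄.
x₁ must be 6 (only option left). Remove 6 from x₅.
That leaves x₅ = 3. Eliminate 3 elsewhere: x₄.
x₄'s domain is down to {4}, so x₄ = 4. Remove 4 from x₃.
No further eliminations apply; x₃ can still be any of 2, 8.

2, 8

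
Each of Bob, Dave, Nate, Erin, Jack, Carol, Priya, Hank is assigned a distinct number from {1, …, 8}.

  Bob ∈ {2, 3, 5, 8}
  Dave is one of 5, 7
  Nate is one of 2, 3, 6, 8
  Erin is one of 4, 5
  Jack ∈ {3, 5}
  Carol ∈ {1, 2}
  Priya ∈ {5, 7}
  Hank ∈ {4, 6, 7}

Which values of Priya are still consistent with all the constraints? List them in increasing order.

The 8 variables together cover exactly {1, 2, 3, 4, 5, 6, 7, 8} — 8 values for 8 variables — and 1 appears only in Carol's list, so Carol = 1.
The 2 variables Dave and Priya are confined to {5, 7}, which locks those values in; drop them from Bob, Erin, Jack, Hank.
Erin has just one choice, so Erin = 4. Strike 4 from Hank.
Jack has just one choice, so Jack = 3. Remove 3 from Bob, Nate.
That leaves Hank = 6. Remove 6 from Nate.
No further eliminations apply; Priya can still be any of 5, 7.

5, 7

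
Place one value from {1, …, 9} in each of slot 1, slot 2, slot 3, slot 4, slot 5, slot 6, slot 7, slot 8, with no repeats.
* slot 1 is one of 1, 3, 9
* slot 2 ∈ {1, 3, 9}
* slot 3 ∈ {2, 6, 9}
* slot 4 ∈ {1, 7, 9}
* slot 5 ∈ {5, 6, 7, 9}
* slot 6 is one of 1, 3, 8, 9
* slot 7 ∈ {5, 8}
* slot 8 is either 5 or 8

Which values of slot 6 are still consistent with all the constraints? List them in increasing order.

1, 3, 9

Among the 8 variables, 2 fits only slot 3 (and all 8 values in {1, 2, 3, 5, 6, 7, 8, 9} must be used), so slot 3 = 2.
The 7 still-open variables together cover exactly {1, 3, 5, 6, 7, 8, 9} — 7 values for 7 variables — and 6 appears only in slot 5's list, so slot 5 = 6.
The 6 still-open variables draw from only 6 values {1, 3, 5, 7, 8, 9}, so each is used; only slot 4 can be 7, hence slot 4 = 7.
slot 7 and slot 8 share exactly the 2 values {5, 8}; by pigeonhole those values go to them, so strike 5, 8 from slot 6.
No further eliminations apply; slot 6 can still be any of 1, 3, 9.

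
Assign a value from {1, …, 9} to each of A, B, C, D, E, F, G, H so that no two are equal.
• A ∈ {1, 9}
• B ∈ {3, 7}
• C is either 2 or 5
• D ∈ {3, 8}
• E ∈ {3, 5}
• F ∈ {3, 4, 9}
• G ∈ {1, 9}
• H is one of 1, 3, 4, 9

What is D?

8

Among the 8 variables, 2 fits only C (and all 8 values in {1, 2, 3, 4, 5, 7, 8, 9} must be used), so C = 2.
The 7 still-open variables together cover exactly {1, 3, 4, 5, 7, 8, 9} — 7 values for 7 variables — and 5 appears only in E's list, so E = 5.
The 6 still-open variables draw from only 6 values {1, 3, 4, 7, 8, 9}, so each is used; only B can be 7, hence B = 7.
The 5 still-open variables together cover exactly {1, 3, 4, 8, 9} — 5 values for 5 variables — and 8 appears only in D's list, so D = 8.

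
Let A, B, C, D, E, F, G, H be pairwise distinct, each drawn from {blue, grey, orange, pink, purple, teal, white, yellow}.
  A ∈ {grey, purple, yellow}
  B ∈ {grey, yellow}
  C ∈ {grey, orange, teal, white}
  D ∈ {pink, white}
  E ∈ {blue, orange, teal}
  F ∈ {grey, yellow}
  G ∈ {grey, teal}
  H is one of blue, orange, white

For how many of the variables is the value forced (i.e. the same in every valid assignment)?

3

The 8 variables together cover exactly {blue, grey, orange, pink, purple, teal, white, yellow} — 8 values for 8 variables — and pink appears only in D's list, so D = pink.
The 7 still-open variables draw from only 7 values {blue, grey, orange, purple, teal, white, yellow}, so each is used; only A can be purple, hence A = purple.
B and F between them cover only {grey, yellow} — a naked pair. Remove those values from C, G.
That leaves G = teal. Strike teal from C, E.
Determined: A=purple, D=pink, G=teal. The other variables each still have more than one consistent value. That makes 3.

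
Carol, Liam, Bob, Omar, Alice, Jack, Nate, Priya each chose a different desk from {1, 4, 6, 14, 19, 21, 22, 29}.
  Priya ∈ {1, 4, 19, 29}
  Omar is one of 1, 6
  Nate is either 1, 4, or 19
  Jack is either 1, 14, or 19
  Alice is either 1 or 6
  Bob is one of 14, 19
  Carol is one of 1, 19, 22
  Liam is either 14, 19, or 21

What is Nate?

The 8 variables draw from only 8 values {1, 4, 6, 14, 19, 21, 22, 29}, so each is used; only Liam can be 21, hence Liam = 21.
The 7 still-open variables draw from only 7 values {1, 4, 6, 14, 19, 22, 29}, so each is used; only Carol can be 22, hence Carol = 22.
The 6 still-open variables together cover exactly {1, 4, 6, 14, 19, 29} — 6 values for 6 variables — and 29 appears only in Priya's list, so Priya = 29.
The 5 still-open variables together cover exactly {1, 4, 6, 14, 19} — 5 values for 5 variables — and 4 appears only in Nate's list, so Nate = 4.

4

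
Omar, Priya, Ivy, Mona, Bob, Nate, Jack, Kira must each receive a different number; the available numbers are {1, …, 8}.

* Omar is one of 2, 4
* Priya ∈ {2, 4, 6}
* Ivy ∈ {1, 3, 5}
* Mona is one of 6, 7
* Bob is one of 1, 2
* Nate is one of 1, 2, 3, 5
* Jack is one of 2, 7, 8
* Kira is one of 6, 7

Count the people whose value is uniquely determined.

Among the 8 variables, 8 fits only Jack (and all 8 values in {1, 2, 3, 4, 5, 6, 7, 8} must be used), so Jack = 8.
Mona and Kira share exactly the 2 values {6, 7}; by pigeonhole those values go to them, so strike 6, 7 from Priya.
Omar and Priya between them cover only {2, 4} — a naked pair. Remove those values from Bob, Nate.
That leaves Bob = 1. Strike 1 from Ivy, Nate.
Determined: Bob=1, Jack=8. The other people each still have more than one consistent value. That makes 2.

2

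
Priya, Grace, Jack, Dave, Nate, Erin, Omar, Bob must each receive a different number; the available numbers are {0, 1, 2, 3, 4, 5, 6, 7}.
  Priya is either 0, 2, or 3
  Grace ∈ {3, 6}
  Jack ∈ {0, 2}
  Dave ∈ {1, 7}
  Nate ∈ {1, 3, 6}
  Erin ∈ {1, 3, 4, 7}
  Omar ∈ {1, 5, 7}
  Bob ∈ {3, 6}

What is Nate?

1

The 8 variables draw from only 8 values {0, 1, 2, 3, 4, 5, 6, 7}, so each is used; only Erin can be 4, hence Erin = 4.
Among the 7 still-open variables, 5 fits only Omar (and all 7 values in {0, 1, 2, 3, 5, 6, 7} must be used), so Omar = 5.
Among the 6 still-open variables, 7 fits only Dave (and all 6 values in {0, 1, 2, 3, 6, 7} must be used), so Dave = 7.
Among the 5 still-open variables, 1 fits only Nate (and all 5 values in {0, 1, 2, 3, 6} must be used), so Nate = 1.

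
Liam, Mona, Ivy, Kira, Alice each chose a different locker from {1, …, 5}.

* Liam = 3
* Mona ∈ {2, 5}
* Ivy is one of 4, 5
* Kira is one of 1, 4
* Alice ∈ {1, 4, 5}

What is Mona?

Liam must be 3 (only option left).
Among the 4 still-open variables, 2 fits only Mona (and all 4 values in {1, 2, 4, 5} must be used), so Mona = 2.

2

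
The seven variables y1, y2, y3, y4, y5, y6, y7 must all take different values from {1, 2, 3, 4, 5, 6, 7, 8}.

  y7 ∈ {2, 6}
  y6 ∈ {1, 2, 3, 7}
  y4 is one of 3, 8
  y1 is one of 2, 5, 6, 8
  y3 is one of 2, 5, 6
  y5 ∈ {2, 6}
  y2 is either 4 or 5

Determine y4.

y5 and y7 share exactly the 2 values {2, 6}; by pigeonhole those values go to them, so strike 2, 6 from y1, y3, y6.
y3 must be 5 (only option left). Strike 5 from y1, y2.
y1 has just one choice, so y1 = 8. Strike 8 from y4.
So y4 = 3.

3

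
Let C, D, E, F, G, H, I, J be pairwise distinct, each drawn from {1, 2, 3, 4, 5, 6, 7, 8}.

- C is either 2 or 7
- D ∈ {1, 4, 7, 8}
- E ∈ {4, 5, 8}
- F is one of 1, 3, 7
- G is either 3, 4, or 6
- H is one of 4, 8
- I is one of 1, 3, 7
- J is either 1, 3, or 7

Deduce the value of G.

6

Among the 8 variables, 2 fits only C (and all 8 values in {1, 2, 3, 4, 5, 6, 7, 8} must be used), so C = 2.
Among the 7 still-open variables, 5 fits only E (and all 7 values in {1, 3, 4, 5, 6, 7, 8} must be used), so E = 5.
Among the 6 still-open variables, 6 fits only G (and all 6 values in {1, 3, 4, 6, 7, 8} must be used), so G = 6.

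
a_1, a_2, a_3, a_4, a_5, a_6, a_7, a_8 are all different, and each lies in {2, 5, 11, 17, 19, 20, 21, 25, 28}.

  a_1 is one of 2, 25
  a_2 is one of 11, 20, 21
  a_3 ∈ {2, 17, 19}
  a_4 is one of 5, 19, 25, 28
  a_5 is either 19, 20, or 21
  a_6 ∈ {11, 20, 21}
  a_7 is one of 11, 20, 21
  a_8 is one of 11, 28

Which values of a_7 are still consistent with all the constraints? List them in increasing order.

11, 20, 21

a_2, a_6, a_7 share exactly the 3 values {11, 20, 21}; by pigeonhole those values go to them, so strike 11, 20, 21 from a_5, a_8.
a_5's domain is down to {19}, so a_5 = 19. Remove 19 from a_3, a_4.
That leaves a_8 = 28. Remove 28 from a_4.
No further eliminations apply; a_7 can still be any of 11, 20, 21.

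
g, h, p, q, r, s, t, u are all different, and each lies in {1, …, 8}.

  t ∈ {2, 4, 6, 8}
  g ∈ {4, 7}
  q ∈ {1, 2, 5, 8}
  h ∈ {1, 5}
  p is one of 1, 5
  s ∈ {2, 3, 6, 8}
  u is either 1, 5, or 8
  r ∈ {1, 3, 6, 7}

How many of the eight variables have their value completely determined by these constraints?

2

The 2 variables h and p are confined to {1, 5}, which locks those values in; drop them from q, r, u.
u's domain is down to {8}, so u = 8. So q, s, t can't be 8.
q's domain is down to {2}, so q = 2. Strike 2 from s, t.
Determined: q=2, u=8. The other variables each still have more than one consistent value. That makes 2.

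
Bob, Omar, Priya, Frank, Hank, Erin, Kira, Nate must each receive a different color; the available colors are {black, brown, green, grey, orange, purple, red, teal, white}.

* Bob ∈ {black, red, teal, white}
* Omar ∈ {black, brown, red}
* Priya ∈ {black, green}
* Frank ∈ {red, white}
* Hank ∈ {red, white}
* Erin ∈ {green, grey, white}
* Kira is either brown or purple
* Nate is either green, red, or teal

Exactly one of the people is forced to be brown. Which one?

The 8 variables draw from only 8 values {black, brown, green, grey, purple, red, teal, white}, so each is used; only Erin can be grey, hence Erin = grey.
Among the 7 still-open variables, purple fits only Kira (and all 7 values in {black, brown, green, purple, red, teal, white} must be used), so Kira = purple.
Among the 6 still-open variables, brown fits only Omar (and all 6 values in {black, brown, green, red, teal, white} must be used), so Omar = brown.

Omar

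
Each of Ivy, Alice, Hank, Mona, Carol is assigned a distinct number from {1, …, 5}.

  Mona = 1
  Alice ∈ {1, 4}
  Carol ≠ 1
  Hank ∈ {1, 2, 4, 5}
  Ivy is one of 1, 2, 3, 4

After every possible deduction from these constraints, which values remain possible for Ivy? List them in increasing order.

2, 3

Mona's domain is down to {1}, so Mona = 1. Remove 1 from Ivy, Alice, Hank.
Alice must be 4 (only option left). Strike 4 from Ivy, Hank, Carol.
No further eliminations apply; Ivy can still be any of 2, 3.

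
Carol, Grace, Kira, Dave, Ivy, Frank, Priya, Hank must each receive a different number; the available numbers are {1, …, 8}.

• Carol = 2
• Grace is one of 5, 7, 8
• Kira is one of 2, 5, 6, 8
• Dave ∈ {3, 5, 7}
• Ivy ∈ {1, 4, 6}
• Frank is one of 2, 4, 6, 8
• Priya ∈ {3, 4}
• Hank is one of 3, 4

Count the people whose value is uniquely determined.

Carol has just one choice, so Carol = 2. So Kira, Frank can't be 2.
The 7 still-open variables draw from only 7 values {1, 3, 4, 5, 6, 7, 8}, so each is used; only Ivy can be 1, hence Ivy = 1.
Priya and Hank between them cover only {3, 4} — a naked pair. Remove those values from Dave, Frank.
Determined: Carol=2, Ivy=1. The other people each still have more than one consistent value. That makes 2.

2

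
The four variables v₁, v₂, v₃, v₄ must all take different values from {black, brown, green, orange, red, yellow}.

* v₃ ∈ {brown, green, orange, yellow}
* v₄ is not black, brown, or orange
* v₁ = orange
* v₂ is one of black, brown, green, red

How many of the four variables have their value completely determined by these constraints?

v₁ has just one choice, so v₁ = orange. Eliminate orange elsewhere: v₃.
Determined: v₁=orange. The other variables each still have more than one consistent value. That makes 1.

1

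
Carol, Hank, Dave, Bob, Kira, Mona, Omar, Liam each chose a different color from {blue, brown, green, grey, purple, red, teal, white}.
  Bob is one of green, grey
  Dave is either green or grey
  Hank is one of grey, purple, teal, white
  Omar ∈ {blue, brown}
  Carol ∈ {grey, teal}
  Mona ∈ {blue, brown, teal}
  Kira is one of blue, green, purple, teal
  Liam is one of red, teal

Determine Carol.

teal

Among the 8 variables, red fits only Liam (and all 8 values in {blue, brown, green, grey, purple, red, teal, white} must be used), so Liam = red.
Among the 7 still-open variables, white fits only Hank (and all 7 values in {blue, brown, green, grey, purple, teal, white} must be used), so Hank = white.
The 6 still-open variables draw from only 6 values {blue, brown, green, grey, purple, teal}, so each is used; only Kira can be purple, hence Kira = purple.
Dave and Bob between them cover only {green, grey} — a naked pair. Remove those values from Carol.
So Carol = teal.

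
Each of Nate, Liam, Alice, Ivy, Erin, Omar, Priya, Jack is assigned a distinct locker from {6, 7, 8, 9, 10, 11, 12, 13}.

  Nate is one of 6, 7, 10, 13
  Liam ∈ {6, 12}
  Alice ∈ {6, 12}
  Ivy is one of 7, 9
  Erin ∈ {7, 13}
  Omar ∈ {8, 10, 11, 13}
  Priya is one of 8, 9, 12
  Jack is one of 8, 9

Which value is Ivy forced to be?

7

The 8 variables draw from only 8 values {6, 7, 8, 9, 10, 11, 12, 13}, so each is used; only Omar can be 11, hence Omar = 11.
The 7 still-open variables draw from only 7 values {6, 7, 8, 9, 10, 12, 13}, so each is used; only Nate can be 10, hence Nate = 10.
Among the 6 still-open variables, 13 fits only Erin (and all 6 values in {6, 7, 8, 9, 12, 13} must be used), so Erin = 13.
The 5 still-open variables draw from only 5 values {6, 7, 8, 9, 12}, so each is used; only Ivy can be 7, hence Ivy = 7.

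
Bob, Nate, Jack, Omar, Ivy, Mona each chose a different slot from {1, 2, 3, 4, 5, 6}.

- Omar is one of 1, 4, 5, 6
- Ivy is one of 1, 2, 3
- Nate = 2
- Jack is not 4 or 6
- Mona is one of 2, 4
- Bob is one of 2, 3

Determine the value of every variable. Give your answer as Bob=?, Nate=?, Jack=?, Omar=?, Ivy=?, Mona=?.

Bob=3, Nate=2, Jack=5, Omar=6, Ivy=1, Mona=4

Nate must be 2 (only option left). Remove 2 from Bob, Jack, Ivy, Mona.
Mona's domain is down to {4}, so Mona = 4. Strike 4 from Omar.
Bob has just one choice, so Bob = 3. Eliminate 3 elsewhere: Jack, Ivy.
Ivy must be 1 (only option left). Strike 1 from Jack, Omar.
Jack's domain is down to {5}, so Jack = 5. Eliminate 5 elsewhere: Omar.
That leaves Omar = 6.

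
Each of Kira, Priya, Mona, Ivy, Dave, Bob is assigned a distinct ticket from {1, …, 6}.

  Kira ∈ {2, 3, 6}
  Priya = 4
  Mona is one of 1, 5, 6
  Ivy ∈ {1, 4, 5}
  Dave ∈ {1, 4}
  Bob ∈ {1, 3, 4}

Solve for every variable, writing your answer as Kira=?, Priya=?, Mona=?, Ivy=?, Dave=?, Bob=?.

Kira=2, Priya=4, Mona=6, Ivy=5, Dave=1, Bob=3

Priya has just one choice, so Priya = 4. Remove 4 from Ivy, Dave, Bob.
Dave's domain is down to {1}, so Dave = 1. Strike 1 from Mona, Ivy, Bob.
Bob's domain is down to {3}, so Bob = 3. Remove 3 from Kira.
Ivy's domain is down to {5}, so Ivy = 5. So Mona can't be 5.
Mona has just one choice, so Mona = 6. Strike 6 from Kira.
Kira has just one choice, so Kira = 2.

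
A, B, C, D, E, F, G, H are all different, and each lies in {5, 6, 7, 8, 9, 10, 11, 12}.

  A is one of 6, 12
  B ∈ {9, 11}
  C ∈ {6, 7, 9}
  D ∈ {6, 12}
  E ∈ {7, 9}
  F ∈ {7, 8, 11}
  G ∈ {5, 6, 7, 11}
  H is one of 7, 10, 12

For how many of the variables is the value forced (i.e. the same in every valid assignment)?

The 8 variables together cover exactly {5, 6, 7, 8, 9, 10, 11, 12} — 8 values for 8 variables — and 5 appears only in G's list, so G = 5.
The 7 still-open variables draw from only 7 values {6, 7, 8, 9, 10, 11, 12}, so each is used; only F can be 8, hence F = 8.
The 6 still-open variables draw from only 6 values {6, 7, 9, 10, 11, 12}, so each is used; only H can be 10, hence H = 10.
The 5 still-open variables draw from only 5 values {6, 7, 9, 11, 12}, so each is used; only B can be 11, hence B = 11.
The 2 variables A and D are confined to {6, 12}, which locks those values in; drop them from C.
Determined: B=11, F=8, G=5, H=10. The other variables each still have more than one consistent value. That makes 4.

4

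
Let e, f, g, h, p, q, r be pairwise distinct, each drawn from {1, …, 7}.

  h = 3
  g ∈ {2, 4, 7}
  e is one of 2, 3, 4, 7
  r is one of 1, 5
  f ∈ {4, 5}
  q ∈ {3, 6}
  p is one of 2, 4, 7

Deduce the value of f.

h's domain is down to {3}, so h = 3. Eliminate 3 elsewhere: e, q.
q must be 6 (only option left).
The 5 still-open variables together cover exactly {1, 2, 4, 5, 7} — 5 values for 5 variables — and 1 appears only in r's list, so r = 1.
The 4 still-open variables draw from only 4 values {2, 4, 5, 7}, so each is used; only f can be 5, hence f = 5.

5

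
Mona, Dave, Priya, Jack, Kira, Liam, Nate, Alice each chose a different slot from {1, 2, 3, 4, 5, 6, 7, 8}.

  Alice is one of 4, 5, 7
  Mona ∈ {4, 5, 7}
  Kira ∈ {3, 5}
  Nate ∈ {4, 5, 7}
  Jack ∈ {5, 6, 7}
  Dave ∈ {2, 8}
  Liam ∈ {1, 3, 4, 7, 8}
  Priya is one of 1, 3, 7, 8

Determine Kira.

Among the 8 variables, 2 fits only Dave (and all 8 values in {1, 2, 3, 4, 5, 6, 7, 8} must be used), so Dave = 2.
The 7 still-open variables together cover exactly {1, 3, 4, 5, 6, 7, 8} — 7 values for 7 variables — and 6 appears only in Jack's list, so Jack = 6.
Mona, Nate, Alice share exactly the 3 values {4, 5, 7}; by pigeonhole those values go to them, so strike 4, 5, 7 from Priya, Kira, Liam.
So Kira = 3.

3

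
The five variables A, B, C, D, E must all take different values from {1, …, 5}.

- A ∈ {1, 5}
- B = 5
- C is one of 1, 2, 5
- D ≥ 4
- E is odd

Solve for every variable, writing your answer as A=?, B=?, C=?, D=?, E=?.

B has just one choice, so B = 5. So A, C, D, E can't be 5.
D's domain is down to {4}, so D = 4.
That leaves A = 1. Strike 1 from C, E.
C has just one choice, so C = 2.
E's domain is down to {3}, so E = 3.

A=1, B=5, C=2, D=4, E=3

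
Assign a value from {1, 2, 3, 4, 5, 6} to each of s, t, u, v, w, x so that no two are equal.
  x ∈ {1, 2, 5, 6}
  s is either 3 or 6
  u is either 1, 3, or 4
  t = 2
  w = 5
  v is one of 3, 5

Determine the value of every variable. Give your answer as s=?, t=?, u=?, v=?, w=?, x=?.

s=6, t=2, u=4, v=3, w=5, x=1

t's domain is down to {2}, so t = 2. Eliminate 2 elsewhere: x.
w has just one choice, so w = 5. Strike 5 from v, x.
v's domain is down to {3}, so v = 3. Strike 3 from s, u.
That leaves s = 6. Eliminate 6 elsewhere: x.
x must be 1 (only option left). Remove 1 from u.
u's domain is down to {4}, so u = 4.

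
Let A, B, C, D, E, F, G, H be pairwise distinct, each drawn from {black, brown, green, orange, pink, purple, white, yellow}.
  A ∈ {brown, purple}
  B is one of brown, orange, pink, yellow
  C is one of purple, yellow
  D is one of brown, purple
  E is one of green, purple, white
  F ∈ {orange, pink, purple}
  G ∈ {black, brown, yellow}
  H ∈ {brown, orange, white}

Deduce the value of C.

yellow

The 8 variables draw from only 8 values {black, brown, green, orange, pink, purple, white, yellow}, so each is used; only G can be black, hence G = black.
The 7 still-open variables draw from only 7 values {brown, green, orange, pink, purple, white, yellow}, so each is used; only E can be green, hence E = green.
Among the 6 still-open variables, white fits only H (and all 6 values in {brown, orange, pink, purple, white, yellow} must be used), so H = white.
The 2 variables A and D are confined to {brown, purple}, which locks those values in; drop them from B, C, F.
So C = yellow.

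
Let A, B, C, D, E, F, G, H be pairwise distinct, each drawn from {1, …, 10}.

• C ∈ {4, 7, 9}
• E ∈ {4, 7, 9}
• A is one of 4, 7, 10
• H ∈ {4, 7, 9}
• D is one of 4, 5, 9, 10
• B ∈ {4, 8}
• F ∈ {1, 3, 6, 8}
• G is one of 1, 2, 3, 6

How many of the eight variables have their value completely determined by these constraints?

3

The 3 variables C, E, H are confined to {4, 7, 9}, which locks those values in; drop them from A, B, D.
A has just one choice, so A = 10. Eliminate 10 elsewhere: D.
B has just one choice, so B = 8. Remove 8 from F.
That leaves D = 5.
Determined: A=10, B=8, D=5. The other variables each still have more than one consistent value. That makes 3.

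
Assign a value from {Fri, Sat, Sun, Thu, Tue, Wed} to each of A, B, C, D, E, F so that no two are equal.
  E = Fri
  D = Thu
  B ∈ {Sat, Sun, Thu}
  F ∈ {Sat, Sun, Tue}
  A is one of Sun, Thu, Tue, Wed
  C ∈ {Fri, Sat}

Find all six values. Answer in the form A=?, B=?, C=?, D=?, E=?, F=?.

A=Wed, B=Sun, C=Sat, D=Thu, E=Fri, F=Tue

D's domain is down to {Thu}, so D = Thu. Eliminate Thu elsewhere: A, B.
E has just one choice, so E = Fri. Remove Fri from C.
C's domain is down to {Sat}, so C = Sat. Remove Sat from B, F.
B must be Sun (only option left). So A, F can't be Sun.
F must be Tue (only option left). Remove Tue from A.
A's domain is down to {Wed}, so A = Wed.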